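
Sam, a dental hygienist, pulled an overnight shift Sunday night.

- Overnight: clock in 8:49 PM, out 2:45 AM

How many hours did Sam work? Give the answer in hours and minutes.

5 h 56 min

Overnight: 8:49 PM → midnight = 3 h 11 min; midnight → 2:45 AM = 2 h 45 min; span 5 h 56 min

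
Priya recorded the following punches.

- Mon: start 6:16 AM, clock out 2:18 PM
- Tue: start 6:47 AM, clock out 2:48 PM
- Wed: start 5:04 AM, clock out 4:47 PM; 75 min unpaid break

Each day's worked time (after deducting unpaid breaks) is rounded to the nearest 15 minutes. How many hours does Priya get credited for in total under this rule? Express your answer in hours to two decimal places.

26.50 hours

Mon: 6:16 AM–2:18 PM = 8 h 2 min → rounds to 8 h 0 min
Tue: 6:47 AM–2:48 PM = 8 h 1 min → rounds to 8 h 0 min
Wed: 5:04 AM–4:47 PM = 11 h 43 min − 75 min = 10 h 28 min → rounds to 10 h 30 min
Total credited: 26 h 30 min.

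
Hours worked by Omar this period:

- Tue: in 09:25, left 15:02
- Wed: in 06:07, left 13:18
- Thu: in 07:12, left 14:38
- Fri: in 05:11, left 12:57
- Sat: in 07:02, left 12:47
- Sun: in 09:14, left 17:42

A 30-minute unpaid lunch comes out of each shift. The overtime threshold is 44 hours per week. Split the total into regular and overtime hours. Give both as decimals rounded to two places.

Tue: 09:25–15:02 = 5 h 37 min; less 30 min break → 5 h 7 min
Wed: 06:07–13:18 = 7 h 11 min; less 30 min break → 6 h 41 min
Thu: 07:12–14:38 = 7 h 26 min; less 30 min break → 6 h 56 min
Fri: 05:11–12:57 = 7 h 46 min; less 30 min break → 7 h 16 min
Sat: 07:02–12:47 = 5 h 45 min; less 30 min break → 5 h 15 min
Sun: 09:14–17:42 = 8 h 28 min; less 30 min break → 7 h 58 min
Total worked: 39 h 13 min = 39.22 h.
Threshold 44 h → overtime 0 h 0 min, regular 39 h 13 min.

Regular 39.22 hours, overtime 0.00 hours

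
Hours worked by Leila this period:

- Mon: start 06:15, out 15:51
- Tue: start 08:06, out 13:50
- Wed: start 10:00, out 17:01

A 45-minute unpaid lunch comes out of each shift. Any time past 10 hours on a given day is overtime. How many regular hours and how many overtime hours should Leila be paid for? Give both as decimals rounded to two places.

Mon: 06:15–15:51 = 9 h 36 min; less 45 min break → 8 h 51 min
Tue: 08:06–13:50 = 5 h 44 min; less 45 min break → 4 h 59 min
Wed: 10:00–17:01 = 7 h 1 min; less 45 min break → 6 h 16 min
Mon reg 8 h 51 min / OT 0 h 0 min; Tue reg 4 h 59 min / OT 0 h 0 min; Wed reg 6 h 16 min / OT 0 h 0 min.
Totals: regular 20 h 6 min, overtime 0 h 0 min.

Regular 20.10 hours, overtime 0.00 hours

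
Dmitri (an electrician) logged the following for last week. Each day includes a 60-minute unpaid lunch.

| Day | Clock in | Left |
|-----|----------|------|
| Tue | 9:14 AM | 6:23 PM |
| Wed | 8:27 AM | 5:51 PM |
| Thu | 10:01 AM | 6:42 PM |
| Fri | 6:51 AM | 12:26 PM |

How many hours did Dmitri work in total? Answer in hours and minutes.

28 h 49 min

Tue: 9:14 AM–6:23 PM = 9 h 9 min; less 60 min break → 8 h 9 min
Wed: 8:27 AM–5:51 PM = 9 h 24 min; less 60 min break → 8 h 24 min
Thu: 10:01 AM–6:42 PM = 8 h 41 min; less 60 min break → 7 h 41 min
Fri: 6:51 AM–12:26 PM = 5 h 35 min; less 60 min break → 4 h 35 min
Total: 8 h 9 min + 8 h 24 min + 7 h 41 min + 4 h 35 min = 28 h 49 min.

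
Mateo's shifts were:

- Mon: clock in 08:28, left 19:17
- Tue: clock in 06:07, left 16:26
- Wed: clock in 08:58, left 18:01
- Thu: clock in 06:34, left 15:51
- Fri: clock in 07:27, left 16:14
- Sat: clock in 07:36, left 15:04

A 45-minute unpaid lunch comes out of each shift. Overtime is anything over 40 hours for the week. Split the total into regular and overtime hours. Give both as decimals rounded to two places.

Mon: 08:28–19:17 = 10 h 49 min; less 45 min break → 10 h 4 min
Tue: 06:07–16:26 = 10 h 19 min; less 45 min break → 9 h 34 min
Wed: 08:58–18:01 = 9 h 3 min; less 45 min break → 8 h 18 min
Thu: 06:34–15:51 = 9 h 17 min; less 45 min break → 8 h 32 min
Fri: 07:27–16:14 = 8 h 47 min; less 45 min break → 8 h 2 min
Sat: 07:36–15:04 = 7 h 28 min; less 45 min break → 6 h 43 min
Total worked: 51 h 13 min = 51.22 h.
Threshold 40 h → overtime 11 h 13 min, regular 40 h 0 min.

Regular 40.00 hours, overtime 11.22 hours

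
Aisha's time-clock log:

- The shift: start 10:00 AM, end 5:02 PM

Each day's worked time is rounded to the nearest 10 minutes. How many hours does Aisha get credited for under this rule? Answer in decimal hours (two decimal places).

The shift: 10:00 AM–5:02 PM = 7 h 2 min → rounds to 7 h 0 min

7.00 hours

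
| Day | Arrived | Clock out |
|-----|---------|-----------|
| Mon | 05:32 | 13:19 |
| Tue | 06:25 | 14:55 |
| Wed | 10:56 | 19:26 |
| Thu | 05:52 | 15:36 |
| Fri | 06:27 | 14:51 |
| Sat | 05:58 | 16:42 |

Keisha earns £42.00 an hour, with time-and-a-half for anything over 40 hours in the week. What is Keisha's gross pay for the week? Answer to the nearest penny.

Mon: 05:32–13:19 = 7 h 47 min
Tue: 06:25–14:55 = 8 h 30 min
Wed: 10:56–19:26 = 8 h 30 min
Thu: 05:52–15:36 = 9 h 44 min
Fri: 06:27–14:51 = 8 h 24 min
Sat: 05:58–16:42 = 10 h 44 min
Total worked: 53 h 39 min = 3219 min.
Regular 40 h 0 min = 2400 min at £42.00/h; overtime 13 h 39 min = 819 min at £63.00/h.
Pay = (2400 × £42.00 + 819 × £63.00) ÷ 60 = £2539.95.

£2539.95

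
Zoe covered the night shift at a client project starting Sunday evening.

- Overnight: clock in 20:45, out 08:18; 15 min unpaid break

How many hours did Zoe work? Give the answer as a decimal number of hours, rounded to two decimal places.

11.30 hours

Overnight: 20:45 → midnight = 3 h 15 min; midnight → 08:18 = 8 h 18 min; span 11 h 33 min; less 15 min break → 11 h 18 min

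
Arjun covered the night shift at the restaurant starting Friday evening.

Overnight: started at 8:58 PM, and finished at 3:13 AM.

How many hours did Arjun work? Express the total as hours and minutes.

6 h 15 min

Overnight: 8:58 PM → midnight = 3 h 2 min; midnight → 3:13 AM = 3 h 13 min; span 6 h 15 min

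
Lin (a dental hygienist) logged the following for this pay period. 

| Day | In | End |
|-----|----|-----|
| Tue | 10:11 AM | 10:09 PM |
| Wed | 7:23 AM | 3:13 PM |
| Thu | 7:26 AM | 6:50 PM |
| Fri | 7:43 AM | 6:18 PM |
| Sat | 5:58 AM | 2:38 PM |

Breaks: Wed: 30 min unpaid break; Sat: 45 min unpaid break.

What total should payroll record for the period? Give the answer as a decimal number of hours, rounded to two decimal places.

49.20 hours

Tue: 10:11 AM–10:09 PM = 11 h 58 min
Wed: 7:23 AM–3:13 PM = 7 h 50 min; less 30 min break → 7 h 20 min
Thu: 7:26 AM–6:50 PM = 11 h 24 min
Fri: 7:43 AM–6:18 PM = 10 h 35 min
Sat: 5:58 AM–2:38 PM = 8 h 40 min; less 45 min break → 7 h 55 min
Total: 11 h 58 min + 7 h 20 min + 11 h 24 min + 10 h 35 min + 7 h 55 min = 49 h 12 min.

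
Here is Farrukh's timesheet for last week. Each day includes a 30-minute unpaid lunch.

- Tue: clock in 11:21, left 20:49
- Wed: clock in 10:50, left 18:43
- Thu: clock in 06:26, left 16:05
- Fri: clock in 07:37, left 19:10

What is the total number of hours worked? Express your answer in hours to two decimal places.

Tue: 11:21–20:49 = 9 h 28 min; less 30 min break → 8 h 58 min
Wed: 10:50–18:43 = 7 h 53 min; less 30 min break → 7 h 23 min
Thu: 06:26–16:05 = 9 h 39 min; less 30 min break → 9 h 9 min
Fri: 07:37–19:10 = 11 h 33 min; less 30 min break → 11 h 3 min
Total: 8 h 58 min + 7 h 23 min + 9 h 9 min + 11 h 3 min = 36 h 33 min.

36.55 hours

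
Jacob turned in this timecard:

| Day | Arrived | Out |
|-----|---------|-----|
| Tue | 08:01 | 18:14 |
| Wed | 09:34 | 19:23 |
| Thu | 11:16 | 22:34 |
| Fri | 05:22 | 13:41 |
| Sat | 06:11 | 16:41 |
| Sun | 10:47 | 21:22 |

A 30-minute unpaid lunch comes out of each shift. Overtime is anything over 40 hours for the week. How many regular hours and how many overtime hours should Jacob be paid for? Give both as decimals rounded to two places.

Tue: 08:01–18:14 = 10 h 13 min; less 30 min break → 9 h 43 min
Wed: 09:34–19:23 = 9 h 49 min; less 30 min break → 9 h 19 min
Thu: 11:16–22:34 = 11 h 18 min; less 30 min break → 10 h 48 min
Fri: 05:22–13:41 = 8 h 19 min; less 30 min break → 7 h 49 min
Sat: 06:11–16:41 = 10 h 30 min; less 30 min break → 10 h 0 min
Sun: 10:47–21:22 = 10 h 35 min; less 30 min break → 10 h 5 min
Total worked: 57 h 44 min = 57.73 h.
Threshold 40 h → overtime 17 h 44 min, regular 40 h 0 min.

Regular 40.00 hours, overtime 17.73 hours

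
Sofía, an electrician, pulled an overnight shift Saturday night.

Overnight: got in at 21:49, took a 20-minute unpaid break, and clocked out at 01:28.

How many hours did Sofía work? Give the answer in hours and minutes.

3 h 19 min

Overnight: 21:49 → midnight = 2 h 11 min; midnight → 01:28 = 1 h 28 min; span 3 h 39 min; less 20 min break → 3 h 19 min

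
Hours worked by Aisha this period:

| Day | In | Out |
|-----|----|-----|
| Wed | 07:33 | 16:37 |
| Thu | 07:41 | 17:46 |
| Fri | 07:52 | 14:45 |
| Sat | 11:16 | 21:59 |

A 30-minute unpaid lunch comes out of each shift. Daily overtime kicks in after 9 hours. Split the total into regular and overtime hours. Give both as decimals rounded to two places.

Regular 32.95 hours, overtime 1.80 hours

Wed: 07:33–16:37 = 9 h 4 min; less 30 min break → 8 h 34 min
Thu: 07:41–17:46 = 10 h 5 min; less 30 min break → 9 h 35 min
Fri: 07:52–14:45 = 6 h 53 min; less 30 min break → 6 h 23 min
Sat: 11:16–21:59 = 10 h 43 min; less 30 min break → 10 h 13 min
Wed reg 8 h 34 min / OT 0 h 0 min; Thu reg 9 h 0 min / OT 0 h 35 min; Fri reg 6 h 23 min / OT 0 h 0 min; Sat reg 9 h 0 min / OT 1 h 13 min.
Totals: regular 32 h 57 min, overtime 1 h 48 min.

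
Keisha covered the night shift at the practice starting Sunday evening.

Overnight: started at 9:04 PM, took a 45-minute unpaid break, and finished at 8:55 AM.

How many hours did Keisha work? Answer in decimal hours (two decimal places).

11.10 hours

Overnight: 9:04 PM → midnight = 2 h 56 min; midnight → 8:55 AM = 8 h 55 min; span 11 h 51 min; less 45 min break → 11 h 6 min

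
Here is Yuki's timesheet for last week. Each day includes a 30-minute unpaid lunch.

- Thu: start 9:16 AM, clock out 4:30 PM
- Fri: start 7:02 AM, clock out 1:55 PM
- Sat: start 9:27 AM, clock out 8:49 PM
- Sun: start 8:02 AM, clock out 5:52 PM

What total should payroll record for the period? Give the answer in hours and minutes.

33 h 19 min

Thu: 9:16 AM–4:30 PM = 7 h 14 min; less 30 min break → 6 h 44 min
Fri: 7:02 AM–1:55 PM = 6 h 53 min; less 30 min break → 6 h 23 min
Sat: 9:27 AM–8:49 PM = 11 h 22 min; less 30 min break → 10 h 52 min
Sun: 8:02 AM–5:52 PM = 9 h 50 min; less 30 min break → 9 h 20 min
Total: 6 h 44 min + 6 h 23 min + 10 h 52 min + 9 h 20 min = 33 h 19 min.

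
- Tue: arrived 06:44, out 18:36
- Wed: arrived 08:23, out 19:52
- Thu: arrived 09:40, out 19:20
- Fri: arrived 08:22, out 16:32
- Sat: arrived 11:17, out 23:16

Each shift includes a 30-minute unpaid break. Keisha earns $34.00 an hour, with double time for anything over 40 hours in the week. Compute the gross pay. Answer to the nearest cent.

$2085.33

Tue: 06:44–18:36 = 11 h 52 min; less 30 min break → 11 h 22 min
Wed: 08:23–19:52 = 11 h 29 min; less 30 min break → 10 h 59 min
Thu: 09:40–19:20 = 9 h 40 min; less 30 min break → 9 h 10 min
Fri: 08:22–16:32 = 8 h 10 min; less 30 min break → 7 h 40 min
Sat: 11:17–23:16 = 11 h 59 min; less 30 min break → 11 h 29 min
Total worked: 50 h 40 min = 3040 min.
Regular 40 h 0 min = 2400 min at $34.00/h; overtime 10 h 40 min = 640 min at $68.00/h.
Pay = (2400 × $34.00 + 640 × $68.00) ÷ 60 = $2085.33.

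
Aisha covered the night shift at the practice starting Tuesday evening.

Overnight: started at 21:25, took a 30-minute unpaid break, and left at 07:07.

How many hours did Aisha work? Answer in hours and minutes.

9 h 12 min

Overnight: 21:25 → midnight = 2 h 35 min; midnight → 07:07 = 7 h 7 min; span 9 h 42 min; less 30 min break → 9 h 12 min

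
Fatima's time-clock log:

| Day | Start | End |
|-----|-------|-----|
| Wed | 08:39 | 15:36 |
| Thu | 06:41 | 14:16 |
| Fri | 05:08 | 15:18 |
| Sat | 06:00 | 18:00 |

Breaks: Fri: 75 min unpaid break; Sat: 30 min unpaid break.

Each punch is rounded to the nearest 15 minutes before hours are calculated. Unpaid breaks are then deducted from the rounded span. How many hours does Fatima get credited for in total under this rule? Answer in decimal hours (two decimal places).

34.50 hours

Wed: in 08:39→08:45, out 15:36→15:30; 6 h 45 min
Thu: in 06:41→06:45, out 14:16→14:15; 7 h 30 min
Fri: in 05:08→05:15, out 15:18→15:15; 10 h 0 min − 75 min = 8 h 45 min
Sat: in 06:00→06:00, out 18:00→18:00; 12 h 0 min − 30 min = 11 h 30 min
Total credited: 34 h 30 min.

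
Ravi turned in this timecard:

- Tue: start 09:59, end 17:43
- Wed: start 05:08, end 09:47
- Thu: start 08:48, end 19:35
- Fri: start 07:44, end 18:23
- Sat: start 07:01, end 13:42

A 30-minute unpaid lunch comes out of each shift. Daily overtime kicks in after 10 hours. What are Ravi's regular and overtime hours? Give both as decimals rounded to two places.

Tue: 09:59–17:43 = 7 h 44 min; less 30 min break → 7 h 14 min
Wed: 05:08–09:47 = 4 h 39 min; less 30 min break → 4 h 9 min
Thu: 08:48–19:35 = 10 h 47 min; less 30 min break → 10 h 17 min
Fri: 07:44–18:23 = 10 h 39 min; less 30 min break → 10 h 9 min
Sat: 07:01–13:42 = 6 h 41 min; less 30 min break → 6 h 11 min
Tue reg 7 h 14 min / OT 0 h 0 min; Wed reg 4 h 9 min / OT 0 h 0 min; Thu reg 10 h 0 min / OT 0 h 17 min; Fri reg 10 h 0 min / OT 0 h 9 min; Sat reg 6 h 11 min / OT 0 h 0 min.
Totals: regular 37 h 34 min, overtime 0 h 26 min.

Regular 37.57 hours, overtime 0.43 hours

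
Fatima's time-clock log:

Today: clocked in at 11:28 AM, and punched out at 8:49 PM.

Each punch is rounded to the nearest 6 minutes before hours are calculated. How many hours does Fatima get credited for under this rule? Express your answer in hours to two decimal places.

Today: in 11:28 AM→11:30 AM, out 8:49 PM→8:48 PM; 9 h 18 min

9.30 hours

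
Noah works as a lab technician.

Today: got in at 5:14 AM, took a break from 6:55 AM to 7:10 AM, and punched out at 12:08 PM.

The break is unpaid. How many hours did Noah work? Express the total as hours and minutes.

6 h 39 min

Today: 5:14 AM–12:08 PM = 6 h 54 min; less 15 min break → 6 h 39 min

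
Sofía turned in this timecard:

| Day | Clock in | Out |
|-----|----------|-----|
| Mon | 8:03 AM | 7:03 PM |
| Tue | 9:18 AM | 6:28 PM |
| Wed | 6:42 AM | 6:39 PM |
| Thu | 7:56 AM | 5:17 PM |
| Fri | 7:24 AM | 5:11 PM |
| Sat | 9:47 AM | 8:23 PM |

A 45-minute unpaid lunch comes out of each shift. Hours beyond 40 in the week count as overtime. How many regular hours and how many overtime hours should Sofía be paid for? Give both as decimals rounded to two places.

Regular 40.00 hours, overtime 17.35 hours

Mon: 8:03 AM–7:03 PM = 11 h 0 min; less 45 min break → 10 h 15 min
Tue: 9:18 AM–6:28 PM = 9 h 10 min; less 45 min break → 8 h 25 min
Wed: 6:42 AM–6:39 PM = 11 h 57 min; less 45 min break → 11 h 12 min
Thu: 7:56 AM–5:17 PM = 9 h 21 min; less 45 min break → 8 h 36 min
Fri: 7:24 AM–5:11 PM = 9 h 47 min; less 45 min break → 9 h 2 min
Sat: 9:47 AM–8:23 PM = 10 h 36 min; less 45 min break → 9 h 51 min
Total worked: 57 h 21 min = 57.35 h.
Threshold 40 h → overtime 17 h 21 min, regular 40 h 0 min.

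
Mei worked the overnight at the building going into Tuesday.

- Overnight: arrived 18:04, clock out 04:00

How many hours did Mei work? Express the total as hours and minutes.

Overnight: 18:04 → midnight = 5 h 56 min; midnight → 04:00 = 4 h 0 min; span 9 h 56 min

9 h 56 min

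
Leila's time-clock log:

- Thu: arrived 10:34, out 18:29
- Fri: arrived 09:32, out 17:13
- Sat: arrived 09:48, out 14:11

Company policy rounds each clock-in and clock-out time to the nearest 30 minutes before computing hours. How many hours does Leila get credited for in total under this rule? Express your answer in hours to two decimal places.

Thu: in 10:34→10:30, out 18:29→18:30; 8 h 0 min
Fri: in 09:32→09:30, out 17:13→17:00; 7 h 30 min
Sat: in 09:48→10:00, out 14:11→14:00; 4 h 0 min
Total credited: 19 h 30 min.

19.50 hours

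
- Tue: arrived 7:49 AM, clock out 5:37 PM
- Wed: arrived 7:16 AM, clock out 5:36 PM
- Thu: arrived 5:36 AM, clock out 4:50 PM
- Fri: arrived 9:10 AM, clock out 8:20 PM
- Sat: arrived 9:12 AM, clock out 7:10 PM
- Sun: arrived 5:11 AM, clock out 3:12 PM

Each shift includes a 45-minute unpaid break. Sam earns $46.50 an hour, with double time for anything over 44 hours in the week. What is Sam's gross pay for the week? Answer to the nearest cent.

$3349.55

Tue: 7:49 AM–5:37 PM = 9 h 48 min; less 45 min break → 9 h 3 min
Wed: 7:16 AM–5:36 PM = 10 h 20 min; less 45 min break → 9 h 35 min
Thu: 5:36 AM–4:50 PM = 11 h 14 min; less 45 min break → 10 h 29 min
Fri: 9:10 AM–8:20 PM = 11 h 10 min; less 45 min break → 10 h 25 min
Sat: 9:12 AM–7:10 PM = 9 h 58 min; less 45 min break → 9 h 13 min
Sun: 5:11 AM–3:12 PM = 10 h 1 min; less 45 min break → 9 h 16 min
Total worked: 58 h 1 min = 3481 min.
Regular 44 h 0 min = 2640 min at $46.50/h; overtime 14 h 1 min = 841 min at $93.00/h.
Pay = (2640 × $46.50 + 841 × $93.00) ÷ 60 = $3349.55.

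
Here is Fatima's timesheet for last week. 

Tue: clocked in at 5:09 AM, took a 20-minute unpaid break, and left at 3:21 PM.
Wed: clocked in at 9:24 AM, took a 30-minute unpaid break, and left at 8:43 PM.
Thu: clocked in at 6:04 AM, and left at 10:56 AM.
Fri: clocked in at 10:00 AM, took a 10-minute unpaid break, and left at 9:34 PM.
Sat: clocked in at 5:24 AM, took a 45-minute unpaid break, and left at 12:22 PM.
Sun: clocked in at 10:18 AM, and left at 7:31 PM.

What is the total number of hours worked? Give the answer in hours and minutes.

Tue: 5:09 AM–3:21 PM = 10 h 12 min; less 20 min break → 9 h 52 min
Wed: 9:24 AM–8:43 PM = 11 h 19 min; less 30 min break → 10 h 49 min
Thu: 6:04 AM–10:56 AM = 4 h 52 min
Fri: 10:00 AM–9:34 PM = 11 h 34 min; less 10 min break → 11 h 24 min
Sat: 5:24 AM–12:22 PM = 6 h 58 min; less 45 min break → 6 h 13 min
Sun: 10:18 AM–7:31 PM = 9 h 13 min
Total: 9 h 52 min + 10 h 49 min + 4 h 52 min + 11 h 24 min + 6 h 13 min + 9 h 13 min = 52 h 23 min.

52 h 23 min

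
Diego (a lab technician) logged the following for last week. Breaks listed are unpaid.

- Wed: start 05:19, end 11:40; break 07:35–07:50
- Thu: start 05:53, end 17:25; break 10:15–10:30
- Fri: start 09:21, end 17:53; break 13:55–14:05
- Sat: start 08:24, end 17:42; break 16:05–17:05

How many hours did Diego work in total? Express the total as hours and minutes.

Wed: 05:19–11:40 = 6 h 21 min; less 15 min break → 6 h 6 min
Thu: 05:53–17:25 = 11 h 32 min; less 15 min break → 11 h 17 min
Fri: 09:21–17:53 = 8 h 32 min; less 10 min break → 8 h 22 min
Sat: 08:24–17:42 = 9 h 18 min; less 60 min break → 8 h 18 min
Total: 6 h 6 min + 11 h 17 min + 8 h 22 min + 8 h 18 min = 34 h 3 min.

34 h 3 min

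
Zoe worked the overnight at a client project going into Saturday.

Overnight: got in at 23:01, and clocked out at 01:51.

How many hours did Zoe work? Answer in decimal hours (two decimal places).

Overnight: 23:01 → midnight = 0 h 59 min; midnight → 01:51 = 1 h 51 min; span 2 h 50 min

2.83 hours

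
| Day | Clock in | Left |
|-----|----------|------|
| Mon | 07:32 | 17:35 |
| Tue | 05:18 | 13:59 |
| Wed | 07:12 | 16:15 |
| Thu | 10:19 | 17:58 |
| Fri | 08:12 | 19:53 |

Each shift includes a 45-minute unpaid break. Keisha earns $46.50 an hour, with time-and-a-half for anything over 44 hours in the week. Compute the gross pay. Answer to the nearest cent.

$2016.55

Mon: 07:32–17:35 = 10 h 3 min; less 45 min break → 9 h 18 min
Tue: 05:18–13:59 = 8 h 41 min; less 45 min break → 7 h 56 min
Wed: 07:12–16:15 = 9 h 3 min; less 45 min break → 8 h 18 min
Thu: 10:19–17:58 = 7 h 39 min; less 45 min break → 6 h 54 min
Fri: 08:12–19:53 = 11 h 41 min; less 45 min break → 10 h 56 min
Total worked: 43 h 22 min = 2602 min.
Regular 43 h 22 min = 2602 min at $46.50/h; overtime 0 h 0 min = 0 min at $69.75/h.
Pay = (2602 × $46.50 + 0 × $69.75) ÷ 60 = $2016.55.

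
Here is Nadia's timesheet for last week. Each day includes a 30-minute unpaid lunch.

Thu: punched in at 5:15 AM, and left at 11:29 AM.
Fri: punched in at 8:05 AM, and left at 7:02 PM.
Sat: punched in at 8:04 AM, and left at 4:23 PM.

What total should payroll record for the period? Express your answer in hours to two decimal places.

Thu: 5:15 AM–11:29 AM = 6 h 14 min; less 30 min break → 5 h 44 min
Fri: 8:05 AM–7:02 PM = 10 h 57 min; less 30 min break → 10 h 27 min
Sat: 8:04 AM–4:23 PM = 8 h 19 min; less 30 min break → 7 h 49 min
Total: 5 h 44 min + 10 h 27 min + 7 h 49 min = 24 h 0 min.

24.00 hours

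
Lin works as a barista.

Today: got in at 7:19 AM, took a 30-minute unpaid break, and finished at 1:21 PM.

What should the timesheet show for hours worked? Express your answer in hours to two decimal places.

Today: 7:19 AM–1:21 PM = 6 h 2 min; less 30 min break → 5 h 32 min

5.53 hours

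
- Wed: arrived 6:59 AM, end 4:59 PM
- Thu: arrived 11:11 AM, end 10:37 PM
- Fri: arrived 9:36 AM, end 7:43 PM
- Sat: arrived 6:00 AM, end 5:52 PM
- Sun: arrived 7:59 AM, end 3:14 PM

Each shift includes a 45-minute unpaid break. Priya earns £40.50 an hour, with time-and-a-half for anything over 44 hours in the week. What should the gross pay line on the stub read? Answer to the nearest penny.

£1959.19

Wed: 6:59 AM–4:59 PM = 10 h 0 min; less 45 min break → 9 h 15 min
Thu: 11:11 AM–10:37 PM = 11 h 26 min; less 45 min break → 10 h 41 min
Fri: 9:36 AM–7:43 PM = 10 h 7 min; less 45 min break → 9 h 22 min
Sat: 6:00 AM–5:52 PM = 11 h 52 min; less 45 min break → 11 h 7 min
Sun: 7:59 AM–3:14 PM = 7 h 15 min; less 45 min break → 6 h 30 min
Total worked: 46 h 55 min = 2815 min.
Regular 44 h 0 min = 2640 min at £40.50/h; overtime 2 h 55 min = 175 min at £60.75/h.
Pay = (2640 × £40.50 + 175 × £60.75) ÷ 60 = £1959.19.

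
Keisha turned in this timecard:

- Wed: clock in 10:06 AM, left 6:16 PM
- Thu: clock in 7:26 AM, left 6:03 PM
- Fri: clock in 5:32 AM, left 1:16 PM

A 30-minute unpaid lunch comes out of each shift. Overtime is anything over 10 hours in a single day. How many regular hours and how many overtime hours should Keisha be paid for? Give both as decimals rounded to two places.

Regular 24.90 hours, overtime 0.12 hours

Wed: 10:06 AM–6:16 PM = 8 h 10 min; less 30 min break → 7 h 40 min
Thu: 7:26 AM–6:03 PM = 10 h 37 min; less 30 min break → 10 h 7 min
Fri: 5:32 AM–1:16 PM = 7 h 44 min; less 30 min break → 7 h 14 min
Wed reg 7 h 40 min / OT 0 h 0 min; Thu reg 10 h 0 min / OT 0 h 7 min; Fri reg 7 h 14 min / OT 0 h 0 min.
Totals: regular 24 h 54 min, overtime 0 h 7 min.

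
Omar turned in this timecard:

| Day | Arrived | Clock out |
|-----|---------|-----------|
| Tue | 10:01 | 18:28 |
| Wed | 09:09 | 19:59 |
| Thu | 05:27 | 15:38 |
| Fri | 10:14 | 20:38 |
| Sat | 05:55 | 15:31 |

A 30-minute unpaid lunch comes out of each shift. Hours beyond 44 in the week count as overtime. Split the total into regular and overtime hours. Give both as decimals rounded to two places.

Tue: 10:01–18:28 = 8 h 27 min; less 30 min break → 7 h 57 min
Wed: 09:09–19:59 = 10 h 50 min; less 30 min break → 10 h 20 min
Thu: 05:27–15:38 = 10 h 11 min; less 30 min break → 9 h 41 min
Fri: 10:14–20:38 = 10 h 24 min; less 30 min break → 9 h 54 min
Sat: 05:55–15:31 = 9 h 36 min; less 30 min break → 9 h 6 min
Total worked: 46 h 58 min = 46.97 h.
Threshold 44 h → overtime 2 h 58 min, regular 44 h 0 min.

Regular 44.00 hours, overtime 2.97 hours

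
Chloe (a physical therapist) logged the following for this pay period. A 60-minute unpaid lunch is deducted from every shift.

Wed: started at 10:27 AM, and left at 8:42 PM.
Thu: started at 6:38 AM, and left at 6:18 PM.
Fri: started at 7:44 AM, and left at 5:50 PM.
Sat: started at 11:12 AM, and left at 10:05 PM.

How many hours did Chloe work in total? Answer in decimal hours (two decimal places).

38.90 hours

Wed: 10:27 AM–8:42 PM = 10 h 15 min; less 60 min break → 9 h 15 min
Thu: 6:38 AM–6:18 PM = 11 h 40 min; less 60 min break → 10 h 40 min
Fri: 7:44 AM–5:50 PM = 10 h 6 min; less 60 min break → 9 h 6 min
Sat: 11:12 AM–10:05 PM = 10 h 53 min; less 60 min break → 9 h 53 min
Total: 9 h 15 min + 10 h 40 min + 9 h 6 min + 9 h 53 min = 38 h 54 min.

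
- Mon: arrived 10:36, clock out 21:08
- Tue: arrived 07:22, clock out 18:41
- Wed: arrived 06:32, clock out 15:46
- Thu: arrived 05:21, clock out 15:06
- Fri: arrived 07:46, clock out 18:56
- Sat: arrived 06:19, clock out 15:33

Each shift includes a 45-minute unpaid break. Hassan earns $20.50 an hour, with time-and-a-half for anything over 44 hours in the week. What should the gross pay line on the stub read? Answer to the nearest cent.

$1293.55

Mon: 10:36–21:08 = 10 h 32 min; less 45 min break → 9 h 47 min
Tue: 07:22–18:41 = 11 h 19 min; less 45 min break → 10 h 34 min
Wed: 06:32–15:46 = 9 h 14 min; less 45 min break → 8 h 29 min
Thu: 05:21–15:06 = 9 h 45 min; less 45 min break → 9 h 0 min
Fri: 07:46–18:56 = 11 h 10 min; less 45 min break → 10 h 25 min
Sat: 06:19–15:33 = 9 h 14 min; less 45 min break → 8 h 29 min
Total worked: 56 h 44 min = 3404 min.
Regular 44 h 0 min = 2640 min at $20.50/h; overtime 12 h 44 min = 764 min at $30.75/h.
Pay = (2640 × $20.50 + 764 × $30.75) ÷ 60 = $1293.55.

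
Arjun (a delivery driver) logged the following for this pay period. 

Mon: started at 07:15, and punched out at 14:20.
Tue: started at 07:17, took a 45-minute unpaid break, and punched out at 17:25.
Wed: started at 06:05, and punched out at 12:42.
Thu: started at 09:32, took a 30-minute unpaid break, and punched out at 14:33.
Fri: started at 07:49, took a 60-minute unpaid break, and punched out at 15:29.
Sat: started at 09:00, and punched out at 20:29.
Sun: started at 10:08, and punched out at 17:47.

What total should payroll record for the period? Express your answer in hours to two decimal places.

Mon: 07:15–14:20 = 7 h 5 min
Tue: 07:17–17:25 = 10 h 8 min; less 45 min break → 9 h 23 min
Wed: 06:05–12:42 = 6 h 37 min
Thu: 09:32–14:33 = 5 h 1 min; less 30 min break → 4 h 31 min
Fri: 07:49–15:29 = 7 h 40 min; less 60 min break → 6 h 40 min
Sat: 09:00–20:29 = 11 h 29 min
Sun: 10:08–17:47 = 7 h 39 min
Total: 7 h 5 min + 9 h 23 min + 6 h 37 min + 4 h 31 min + 6 h 40 min + 11 h 29 min + 7 h 39 min = 53 h 24 min.

53.40 hours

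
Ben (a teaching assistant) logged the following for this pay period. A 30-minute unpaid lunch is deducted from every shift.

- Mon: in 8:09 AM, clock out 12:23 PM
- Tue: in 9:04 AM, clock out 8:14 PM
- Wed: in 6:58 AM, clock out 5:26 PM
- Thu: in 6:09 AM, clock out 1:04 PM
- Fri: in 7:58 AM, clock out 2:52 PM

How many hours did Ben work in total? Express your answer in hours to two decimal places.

Mon: 8:09 AM–12:23 PM = 4 h 14 min; less 30 min break → 3 h 44 min
Tue: 9:04 AM–8:14 PM = 11 h 10 min; less 30 min break → 10 h 40 min
Wed: 6:58 AM–5:26 PM = 10 h 28 min; less 30 min break → 9 h 58 min
Thu: 6:09 AM–1:04 PM = 6 h 55 min; less 30 min break → 6 h 25 min
Fri: 7:58 AM–2:52 PM = 6 h 54 min; less 30 min break → 6 h 24 min
Total: 3 h 44 min + 10 h 40 min + 9 h 58 min + 6 h 25 min + 6 h 24 min = 37 h 11 min.

37.18 hours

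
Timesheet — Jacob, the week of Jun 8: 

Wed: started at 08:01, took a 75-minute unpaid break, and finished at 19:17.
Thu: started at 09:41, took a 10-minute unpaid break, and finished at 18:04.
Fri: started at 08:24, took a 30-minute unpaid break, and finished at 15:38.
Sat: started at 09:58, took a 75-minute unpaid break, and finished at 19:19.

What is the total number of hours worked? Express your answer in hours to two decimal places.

Wed: 08:01–19:17 = 11 h 16 min; less 75 min break → 10 h 1 min
Thu: 09:41–18:04 = 8 h 23 min; less 10 min break → 8 h 13 min
Fri: 08:24–15:38 = 7 h 14 min; less 30 min break → 6 h 44 min
Sat: 09:58–19:19 = 9 h 21 min; less 75 min break → 8 h 6 min
Total: 10 h 1 min + 8 h 13 min + 6 h 44 min + 8 h 6 min = 33 h 4 min.

33.07 hours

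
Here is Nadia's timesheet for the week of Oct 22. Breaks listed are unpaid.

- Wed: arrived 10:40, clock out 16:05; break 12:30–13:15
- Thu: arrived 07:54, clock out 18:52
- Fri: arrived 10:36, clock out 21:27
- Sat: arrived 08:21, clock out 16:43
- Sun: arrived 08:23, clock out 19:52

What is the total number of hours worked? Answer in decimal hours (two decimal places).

46.33 hours

Wed: 10:40–16:05 = 5 h 25 min; less 45 min break → 4 h 40 min
Thu: 07:54–18:52 = 10 h 58 min
Fri: 10:36–21:27 = 10 h 51 min
Sat: 08:21–16:43 = 8 h 22 min
Sun: 08:23–19:52 = 11 h 29 min
Total: 4 h 40 min + 10 h 58 min + 10 h 51 min + 8 h 22 min + 11 h 29 min = 46 h 20 min.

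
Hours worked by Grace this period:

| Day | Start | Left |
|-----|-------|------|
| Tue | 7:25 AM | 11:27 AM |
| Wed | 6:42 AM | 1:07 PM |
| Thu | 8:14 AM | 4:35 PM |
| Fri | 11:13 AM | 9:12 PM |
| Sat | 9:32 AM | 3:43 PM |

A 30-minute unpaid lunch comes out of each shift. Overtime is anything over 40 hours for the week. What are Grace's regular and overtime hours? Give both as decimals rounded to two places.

Tue: 7:25 AM–11:27 AM = 4 h 2 min; less 30 min break → 3 h 32 min
Wed: 6:42 AM–1:07 PM = 6 h 25 min; less 30 min break → 5 h 55 min
Thu: 8:14 AM–4:35 PM = 8 h 21 min; less 30 min break → 7 h 51 min
Fri: 11:13 AM–9:12 PM = 9 h 59 min; less 30 min break → 9 h 29 min
Sat: 9:32 AM–3:43 PM = 6 h 11 min; less 30 min break → 5 h 41 min
Total worked: 32 h 28 min = 32.47 h.
Threshold 40 h → overtime 0 h 0 min, regular 32 h 28 min.

Regular 32.47 hours, overtime 0.00 hours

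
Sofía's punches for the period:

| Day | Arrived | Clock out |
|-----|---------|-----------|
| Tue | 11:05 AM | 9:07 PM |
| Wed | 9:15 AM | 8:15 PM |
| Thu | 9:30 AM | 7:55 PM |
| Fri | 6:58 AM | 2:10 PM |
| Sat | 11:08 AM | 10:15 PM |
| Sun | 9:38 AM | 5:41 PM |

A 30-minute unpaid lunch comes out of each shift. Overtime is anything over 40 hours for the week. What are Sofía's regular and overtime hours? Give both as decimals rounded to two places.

Tue: 11:05 AM–9:07 PM = 10 h 2 min; less 30 min break → 9 h 32 min
Wed: 9:15 AM–8:15 PM = 11 h 0 min; less 30 min break → 10 h 30 min
Thu: 9:30 AM–7:55 PM = 10 h 25 min; less 30 min break → 9 h 55 min
Fri: 6:58 AM–2:10 PM = 7 h 12 min; less 30 min break → 6 h 42 min
Sat: 11:08 AM–10:15 PM = 11 h 7 min; less 30 min break → 10 h 37 min
Sun: 9:38 AM–5:41 PM = 8 h 3 min; less 30 min break → 7 h 33 min
Total worked: 54 h 49 min = 54.82 h.
Threshold 40 h → overtime 14 h 49 min, regular 40 h 0 min.

Regular 40.00 hours, overtime 14.82 hours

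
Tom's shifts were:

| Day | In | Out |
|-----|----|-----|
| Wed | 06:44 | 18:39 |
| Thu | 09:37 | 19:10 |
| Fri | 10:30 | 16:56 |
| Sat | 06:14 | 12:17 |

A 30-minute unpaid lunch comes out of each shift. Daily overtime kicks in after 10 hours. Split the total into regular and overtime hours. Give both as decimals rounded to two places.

Wed: 06:44–18:39 = 11 h 55 min; less 30 min break → 11 h 25 min
Thu: 09:37–19:10 = 9 h 33 min; less 30 min break → 9 h 3 min
Fri: 10:30–16:56 = 6 h 26 min; less 30 min break → 5 h 56 min
Sat: 06:14–12:17 = 6 h 3 min; less 30 min break → 5 h 33 min
Wed reg 10 h 0 min / OT 1 h 25 min; Thu reg 9 h 3 min / OT 0 h 0 min; Fri reg 5 h 56 min / OT 0 h 0 min; Sat reg 5 h 33 min / OT 0 h 0 min.
Totals: regular 30 h 32 min, overtime 1 h 25 min.

Regular 30.53 hours, overtime 1.42 hours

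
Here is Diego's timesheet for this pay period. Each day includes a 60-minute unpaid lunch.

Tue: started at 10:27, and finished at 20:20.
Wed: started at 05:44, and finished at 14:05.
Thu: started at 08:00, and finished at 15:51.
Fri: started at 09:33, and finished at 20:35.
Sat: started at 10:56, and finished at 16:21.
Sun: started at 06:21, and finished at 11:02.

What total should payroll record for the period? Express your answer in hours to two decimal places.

Tue: 10:27–20:20 = 9 h 53 min; less 60 min break → 8 h 53 min
Wed: 05:44–14:05 = 8 h 21 min; less 60 min break → 7 h 21 min
Thu: 08:00–15:51 = 7 h 51 min; less 60 min break → 6 h 51 min
Fri: 09:33–20:35 = 11 h 2 min; less 60 min break → 10 h 2 min
Sat: 10:56–16:21 = 5 h 25 min; less 60 min break → 4 h 25 min
Sun: 06:21–11:02 = 4 h 41 min; less 60 min break → 3 h 41 min
Total: 8 h 53 min + 7 h 21 min + 6 h 51 min + 10 h 2 min + 4 h 25 min + 3 h 41 min = 41 h 13 min.

41.22 hours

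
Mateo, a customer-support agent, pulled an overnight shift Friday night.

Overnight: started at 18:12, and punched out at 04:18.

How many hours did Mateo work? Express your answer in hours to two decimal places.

10.10 hours

Overnight: 18:12 → midnight = 5 h 48 min; midnight → 04:18 = 4 h 18 min; span 10 h 6 min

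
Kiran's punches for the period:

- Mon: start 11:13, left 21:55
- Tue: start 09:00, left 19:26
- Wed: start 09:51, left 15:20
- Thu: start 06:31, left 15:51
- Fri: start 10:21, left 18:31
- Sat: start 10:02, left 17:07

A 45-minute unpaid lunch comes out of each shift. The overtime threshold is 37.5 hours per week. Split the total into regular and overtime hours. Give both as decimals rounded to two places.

Mon: 11:13–21:55 = 10 h 42 min; less 45 min break → 9 h 57 min
Tue: 09:00–19:26 = 10 h 26 min; less 45 min break → 9 h 41 min
Wed: 09:51–15:20 = 5 h 29 min; less 45 min break → 4 h 44 min
Thu: 06:31–15:51 = 9 h 20 min; less 45 min break → 8 h 35 min
Fri: 10:21–18:31 = 8 h 10 min; less 45 min break → 7 h 25 min
Sat: 10:02–17:07 = 7 h 5 min; less 45 min break → 6 h 20 min
Total worked: 46 h 42 min = 46.70 h.
Threshold 37.5 h → overtime 9 h 12 min, regular 37 h 30 min.

Regular 37.50 hours, overtime 9.20 hours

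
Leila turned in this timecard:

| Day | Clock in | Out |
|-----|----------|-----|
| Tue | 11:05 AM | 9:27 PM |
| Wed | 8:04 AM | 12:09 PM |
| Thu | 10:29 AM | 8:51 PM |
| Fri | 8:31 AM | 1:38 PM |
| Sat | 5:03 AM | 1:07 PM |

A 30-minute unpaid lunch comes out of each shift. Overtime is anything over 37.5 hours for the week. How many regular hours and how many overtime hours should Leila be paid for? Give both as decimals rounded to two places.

Tue: 11:05 AM–9:27 PM = 10 h 22 min; less 30 min break → 9 h 52 min
Wed: 8:04 AM–12:09 PM = 4 h 5 min; less 30 min break → 3 h 35 min
Thu: 10:29 AM–8:51 PM = 10 h 22 min; less 30 min break → 9 h 52 min
Fri: 8:31 AM–1:38 PM = 5 h 7 min; less 30 min break → 4 h 37 min
Sat: 5:03 AM–1:07 PM = 8 h 4 min; less 30 min break → 7 h 34 min
Total worked: 35 h 30 min = 35.50 h.
Threshold 37.5 h → overtime 0 h 0 min, regular 35 h 30 min.

Regular 35.50 hours, overtime 0.00 hours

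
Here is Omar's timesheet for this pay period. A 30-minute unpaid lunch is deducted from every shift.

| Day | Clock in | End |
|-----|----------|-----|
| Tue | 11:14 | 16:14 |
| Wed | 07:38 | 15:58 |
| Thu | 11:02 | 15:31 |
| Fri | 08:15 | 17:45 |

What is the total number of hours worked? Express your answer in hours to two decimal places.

Tue: 11:14–16:14 = 5 h 0 min; less 30 min break → 4 h 30 min
Wed: 07:38–15:58 = 8 h 20 min; less 30 min break → 7 h 50 min
Thu: 11:02–15:31 = 4 h 29 min; less 30 min break → 3 h 59 min
Fri: 08:15–17:45 = 9 h 30 min; less 30 min break → 9 h 0 min
Total: 4 h 30 min + 7 h 50 min + 3 h 59 min + 9 h 0 min = 25 h 19 min.

25.32 hours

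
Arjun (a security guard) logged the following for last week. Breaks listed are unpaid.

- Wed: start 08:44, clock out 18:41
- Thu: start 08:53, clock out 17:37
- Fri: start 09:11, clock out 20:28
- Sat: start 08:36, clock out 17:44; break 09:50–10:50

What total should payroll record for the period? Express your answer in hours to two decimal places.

38.10 hours

Wed: 08:44–18:41 = 9 h 57 min
Thu: 08:53–17:37 = 8 h 44 min
Fri: 09:11–20:28 = 11 h 17 min
Sat: 08:36–17:44 = 9 h 8 min; less 60 min break → 8 h 8 min
Total: 9 h 57 min + 8 h 44 min + 11 h 17 min + 8 h 8 min = 38 h 6 min.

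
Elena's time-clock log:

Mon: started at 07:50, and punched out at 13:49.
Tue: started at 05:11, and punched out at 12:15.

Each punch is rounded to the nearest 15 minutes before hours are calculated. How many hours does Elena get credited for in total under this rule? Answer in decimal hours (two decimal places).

Mon: in 07:50→07:45, out 13:49→13:45; 6 h 0 min
Tue: in 05:11→05:15, out 12:15→12:15; 7 h 0 min
Total credited: 13 h 0 min.

13.00 hours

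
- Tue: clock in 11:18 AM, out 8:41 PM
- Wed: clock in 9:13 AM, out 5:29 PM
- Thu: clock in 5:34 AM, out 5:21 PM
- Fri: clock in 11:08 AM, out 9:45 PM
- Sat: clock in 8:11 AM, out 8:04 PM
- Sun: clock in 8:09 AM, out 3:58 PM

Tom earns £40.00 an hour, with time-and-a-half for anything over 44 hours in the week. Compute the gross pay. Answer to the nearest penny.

Tue: 11:18 AM–8:41 PM = 9 h 23 min
Wed: 9:13 AM–5:29 PM = 8 h 16 min
Thu: 5:34 AM–5:21 PM = 11 h 47 min
Fri: 11:08 AM–9:45 PM = 10 h 37 min
Sat: 8:11 AM–8:04 PM = 11 h 53 min
Sun: 8:09 AM–3:58 PM = 7 h 49 min
Total worked: 59 h 45 min = 3585 min.
Regular 44 h 0 min = 2640 min at £40.00/h; overtime 15 h 45 min = 945 min at £60.00/h.
Pay = (2640 × £40.00 + 945 × £60.00) ÷ 60 = £2705.00.

£2705.00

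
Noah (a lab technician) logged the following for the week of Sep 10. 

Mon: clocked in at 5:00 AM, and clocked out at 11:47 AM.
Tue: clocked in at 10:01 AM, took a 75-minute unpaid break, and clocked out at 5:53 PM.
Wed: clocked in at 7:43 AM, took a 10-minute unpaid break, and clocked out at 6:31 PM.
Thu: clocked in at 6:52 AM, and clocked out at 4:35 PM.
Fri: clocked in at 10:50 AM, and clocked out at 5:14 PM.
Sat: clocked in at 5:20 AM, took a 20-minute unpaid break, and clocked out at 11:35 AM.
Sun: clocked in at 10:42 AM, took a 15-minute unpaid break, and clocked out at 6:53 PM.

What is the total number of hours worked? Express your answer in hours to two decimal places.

Mon: 5:00 AM–11:47 AM = 6 h 47 min
Tue: 10:01 AM–5:53 PM = 7 h 52 min; less 75 min break → 6 h 37 min
Wed: 7:43 AM–6:31 PM = 10 h 48 min; less 10 min break → 10 h 38 min
Thu: 6:52 AM–4:35 PM = 9 h 43 min
Fri: 10:50 AM–5:14 PM = 6 h 24 min
Sat: 5:20 AM–11:35 AM = 6 h 15 min; less 20 min break → 5 h 55 min
Sun: 10:42 AM–6:53 PM = 8 h 11 min; less 15 min break → 7 h 56 min
Total: 6 h 47 min + 6 h 37 min + 10 h 38 min + 9 h 43 min + 6 h 24 min + 5 h 55 min + 7 h 56 min = 54 h 0 min.

54.00 hours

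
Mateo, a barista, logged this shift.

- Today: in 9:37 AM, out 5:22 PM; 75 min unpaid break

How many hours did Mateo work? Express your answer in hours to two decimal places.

Today: 9:37 AM–5:22 PM = 7 h 45 min; less 75 min break → 6 h 30 min

6.50 hours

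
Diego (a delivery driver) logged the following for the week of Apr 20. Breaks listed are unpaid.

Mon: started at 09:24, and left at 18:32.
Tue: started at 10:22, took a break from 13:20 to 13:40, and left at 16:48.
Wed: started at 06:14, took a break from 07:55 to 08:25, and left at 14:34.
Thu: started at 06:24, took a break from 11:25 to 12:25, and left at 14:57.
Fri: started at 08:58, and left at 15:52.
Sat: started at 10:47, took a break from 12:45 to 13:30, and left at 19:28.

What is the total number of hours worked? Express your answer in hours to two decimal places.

45.45 hours

Mon: 09:24–18:32 = 9 h 8 min
Tue: 10:22–16:48 = 6 h 26 min; less 20 min break → 6 h 6 min
Wed: 06:14–14:34 = 8 h 20 min; less 30 min break → 7 h 50 min
Thu: 06:24–14:57 = 8 h 33 min; less 60 min break → 7 h 33 min
Fri: 08:58–15:52 = 6 h 54 min
Sat: 10:47–19:28 = 8 h 41 min; less 45 min break → 7 h 56 min
Total: 9 h 8 min + 6 h 6 min + 7 h 50 min + 7 h 33 min + 6 h 54 min + 7 h 56 min = 45 h 27 min.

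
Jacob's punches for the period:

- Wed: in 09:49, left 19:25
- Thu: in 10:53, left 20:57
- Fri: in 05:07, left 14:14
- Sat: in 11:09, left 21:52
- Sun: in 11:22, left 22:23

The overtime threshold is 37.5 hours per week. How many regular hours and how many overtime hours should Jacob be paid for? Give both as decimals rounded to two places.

Regular 37.50 hours, overtime 13.02 hours

Wed: 09:49–19:25 = 9 h 36 min
Thu: 10:53–20:57 = 10 h 4 min
Fri: 05:07–14:14 = 9 h 7 min
Sat: 11:09–21:52 = 10 h 43 min
Sun: 11:22–22:23 = 11 h 1 min
Total worked: 50 h 31 min = 50.52 h.
Threshold 37.5 h → overtime 13 h 1 min, regular 37 h 30 min.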